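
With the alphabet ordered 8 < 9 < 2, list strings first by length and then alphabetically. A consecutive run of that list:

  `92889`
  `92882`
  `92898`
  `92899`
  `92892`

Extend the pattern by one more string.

The successor of 92892 increments the rightmost position that isn't already 2 and resets every position after it to 8.

92828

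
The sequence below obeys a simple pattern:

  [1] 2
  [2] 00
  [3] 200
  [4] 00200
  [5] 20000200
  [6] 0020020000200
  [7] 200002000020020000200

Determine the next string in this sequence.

This is a Fibonacci-style word recurrence s(k) = s(k−2)·s(k−1): e.g. 2·00 = 200.
Continuing: 0020020000200 · 200002000020020000200 gives term 8.

0020020000200200002000020020000200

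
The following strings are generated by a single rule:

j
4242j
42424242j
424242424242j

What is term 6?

Every step adds 4242 at the front: s(k+1) = 4242·s(k).
From 424242424242j, 2 further steps: 424242424242j → 4242424242424242j → (answer).

42424242424242424242j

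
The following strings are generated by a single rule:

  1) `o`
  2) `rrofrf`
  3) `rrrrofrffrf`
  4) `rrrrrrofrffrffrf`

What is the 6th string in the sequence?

Every step adds rr to the front and frf to the end of the previous string.
From rrrrrrofrffrffrf, 2 further steps: rrrrrrofrffrffrf → rrrrrrrrofrffrffrffrf → (answer).

rrrrrrrrrrofrffrffrffrffrf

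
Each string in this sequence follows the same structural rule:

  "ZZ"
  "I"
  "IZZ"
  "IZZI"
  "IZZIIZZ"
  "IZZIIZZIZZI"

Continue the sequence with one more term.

Each term (from the third on) is the previous term followed by the one before it: term 3 = I·ZZ = IZZ.
The next term joins IZZIIZZIZZI and IZZIIZZ.

IZZIIZZIZZIIZZIIZZ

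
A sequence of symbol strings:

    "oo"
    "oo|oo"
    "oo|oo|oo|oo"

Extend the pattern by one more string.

oo|oo|oo|oo|oo|oo|oo|oo

s(k+1) = s(k)·|·s(k) — each term doubles the last with '|' between the halves.
One more doubling of oo|oo|oo|oo gives the answer.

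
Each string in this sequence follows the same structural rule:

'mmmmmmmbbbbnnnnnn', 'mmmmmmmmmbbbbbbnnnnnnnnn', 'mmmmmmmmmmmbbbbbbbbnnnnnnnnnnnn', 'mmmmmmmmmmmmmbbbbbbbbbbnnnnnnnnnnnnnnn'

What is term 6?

mmmmmmmmmmmmmmmmmbbbbbbbbbbbbbbnnnnnnnnnnnnnnnnnnnnn

Each string has the form m^{2n+3} b^{2n} n^{3n}, where the shown terms are n = 2, 3, 4, 5.
For term 6, n = 7, so the run lengths are 17, 14, 21.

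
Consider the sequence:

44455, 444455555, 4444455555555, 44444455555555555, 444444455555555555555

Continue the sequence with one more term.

4444444455555555555555555

Term n consists of n+2 4's, followed by 3n-1 5's (n = 1, 2, …).
At n = 6 the blocks have lengths 8, 17.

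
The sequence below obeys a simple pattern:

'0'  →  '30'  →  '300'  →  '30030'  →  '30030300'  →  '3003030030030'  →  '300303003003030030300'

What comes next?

Each term (from the third on) is the previous term followed by the one before it: term 3 = 30·0 = 300.
The next term joins 300303003003030030300 and 3003030030030.

3003030030030300303003003030030030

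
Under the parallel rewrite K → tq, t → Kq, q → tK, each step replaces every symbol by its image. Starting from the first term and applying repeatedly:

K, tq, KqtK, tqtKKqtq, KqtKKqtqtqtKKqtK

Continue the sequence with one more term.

tqtKKqtqtqtKKqtKKqtKKqtqtqtKKqtq

Applying the rule to each of the 16 symbols of KqtKKqtqtqtKKqtK gives the pieces tq tK Kq tq tq tK Kq tK Kq tK Kq tq tq tK Kq tq, which concatenate to the answer.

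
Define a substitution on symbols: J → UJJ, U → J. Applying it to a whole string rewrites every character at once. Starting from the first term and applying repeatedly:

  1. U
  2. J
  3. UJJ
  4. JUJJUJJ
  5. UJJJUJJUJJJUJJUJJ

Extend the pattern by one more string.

JUJJUJJUJJJUJJUJJJUJJUJJUJJJUJJUJJJUJJUJJ

Applying the rule to each of the 17 symbols of UJJJUJJUJJJUJJUJJ gives the pieces J UJJ UJJ UJJ J UJJ UJJ J UJJ UJJ UJJ J UJJ UJJ J UJJ UJJ, which concatenate to the answer.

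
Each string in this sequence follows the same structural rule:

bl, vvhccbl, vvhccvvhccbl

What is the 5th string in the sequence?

Each term is the previous one with vvhcc prepended.
From vvhccvvhccbl, 2 further steps: vvhccvvhccbl → vvhccvvhccvvhccbl → (answer).

vvhccvvhccvvhccvvhccbl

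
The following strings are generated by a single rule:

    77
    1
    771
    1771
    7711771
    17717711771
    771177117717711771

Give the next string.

Each term (from the third on) is the two preceding terms concatenated in order: term 3 = 77·1 = 771.
The next term joins 17717711771 and 771177117717711771.

17717711771771177117717711771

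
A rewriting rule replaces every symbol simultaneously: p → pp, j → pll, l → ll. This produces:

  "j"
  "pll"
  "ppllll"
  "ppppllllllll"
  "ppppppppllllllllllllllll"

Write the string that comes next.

φ(ppppppppllllllllllllllll) expands symbol-by-symbol to pp pp pp pp pp pp pp pp ll ll ll ll ll ll ll ll ll ll ll ll ll ll ll ll; joining the 24 pieces gives the next term.

ppppppppppppppppllllllllllllllllllllllllllllllll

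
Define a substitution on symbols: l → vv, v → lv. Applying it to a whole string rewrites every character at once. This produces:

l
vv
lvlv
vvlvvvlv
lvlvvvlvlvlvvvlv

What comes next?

Replace each of the 16 characters of lvlvvvlvlvlvvvlv in place — vv lv vv lv lv lv vv lv vv lv vv lv lv lv vv lv — and concatenate.

vvlvvvlvlvlvvvlvvvlvvvlvlvlvvvlv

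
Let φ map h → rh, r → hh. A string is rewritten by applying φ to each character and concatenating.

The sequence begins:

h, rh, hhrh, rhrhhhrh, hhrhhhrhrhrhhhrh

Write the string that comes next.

rhrhhhrhrhrhhhrhhhrhhhrhrhrhhhrh

φ(hhrhhhrhrhrhhhrh) expands symbol-by-symbol to rh rh hh rh rh rh hh rh hh rh hh rh rh rh hh rh; joining the 16 pieces gives the next term.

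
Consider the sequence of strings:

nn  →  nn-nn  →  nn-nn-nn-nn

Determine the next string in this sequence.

nn-nn-nn-nn-nn-nn-nn-nn

s(k+1) = s(k)·-·s(k) — each term doubles the last with '-' between the halves.
So the next term is two copies of nn-nn-nn-nn with '-' between the halves.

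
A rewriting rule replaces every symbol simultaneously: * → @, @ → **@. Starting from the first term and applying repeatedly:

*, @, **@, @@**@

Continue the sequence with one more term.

**@**@@@**@

Expanding @@**@: @→**@, @→**@, *→@, *→@, @→**@. Concatenated: **@ **@ @ @ **@.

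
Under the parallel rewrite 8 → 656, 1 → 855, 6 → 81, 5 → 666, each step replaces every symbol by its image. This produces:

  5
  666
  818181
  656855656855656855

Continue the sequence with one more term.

816668165666666681666816566666668166681656666666

φ(656855656855656855) expands symbol-by-symbol to 81 666 81 656 666 666 81 666 81 656 666 666 81 666 81 656 666 666; joining the 18 pieces gives the next term.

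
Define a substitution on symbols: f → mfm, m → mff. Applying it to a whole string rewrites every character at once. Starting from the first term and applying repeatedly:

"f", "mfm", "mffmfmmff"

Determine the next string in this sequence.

mffmfmmfmmffmfmmffmffmfmmfm

Rewriting each symbol of mffmfmmff: m→mff, f→mfm, f→mfm, m→mff, f→mfm, m→mff, m→mff, f→mfm, f→mfm, which concatenates to mff mfm mfm mff mfm mff mff mfm mfm.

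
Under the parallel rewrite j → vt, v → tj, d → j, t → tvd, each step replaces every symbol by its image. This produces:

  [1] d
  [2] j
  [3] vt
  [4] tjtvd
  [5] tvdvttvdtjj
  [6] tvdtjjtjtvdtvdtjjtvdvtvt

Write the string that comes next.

tvdtjjtvdvtvttvdvttvdtjjtvdtjjtvdvtvttvdtjjtjtvdtjtvd

Replace each of the 24 characters of tvdtjjtjtvdtvdtjjtvdvtvt in place — tvd tj j tvd vt vt tvd vt tvd tj j tvd tj j tvd vt vt tvd tj j tj tvd tj tvd — and concatenate.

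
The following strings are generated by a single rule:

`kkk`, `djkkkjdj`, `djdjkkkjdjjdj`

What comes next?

Every step adds dj to the front and jdj to the end of the previous string.
One more step from djdjkkkjdjjdj gives the answer.

djdjdjkkkjdjjdjjdj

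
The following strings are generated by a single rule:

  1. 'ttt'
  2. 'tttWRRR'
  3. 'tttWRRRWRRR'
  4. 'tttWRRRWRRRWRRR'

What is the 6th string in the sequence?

Each term is the previous one with WRRR appended.
From tttWRRRWRRRWRRR, 2 further steps: tttWRRRWRRRWRRR → tttWRRRWRRRWRRRWRRR → (answer).

tttWRRRWRRRWRRRWRRRWRRR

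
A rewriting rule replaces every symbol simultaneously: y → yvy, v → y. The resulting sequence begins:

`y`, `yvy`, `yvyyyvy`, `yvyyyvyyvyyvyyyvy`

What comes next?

yvyyyvyyvyyvyyyvyyvyyyvyyvyyyvyyvyyvyyyvy

Applying the rule to each of the 17 symbols of yvyyyvyyvyyvyyyvy gives the pieces yvy y yvy yvy yvy y yvy yvy y yvy yvy y yvy yvy yvy y yvy, which concatenate to the answer.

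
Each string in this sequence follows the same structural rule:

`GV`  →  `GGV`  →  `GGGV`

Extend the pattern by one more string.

Each term is the previous one with G prepended.
Applying this once more to GGGV:

GGGGV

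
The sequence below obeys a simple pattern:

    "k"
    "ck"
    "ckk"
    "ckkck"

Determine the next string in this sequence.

ckkckckk

This is a Fibonacci-style word recurrence s(k) = s(k−1)·s(k−2): e.g. ck·k = ckk.
Continuing: ckkck · ckk gives term 5.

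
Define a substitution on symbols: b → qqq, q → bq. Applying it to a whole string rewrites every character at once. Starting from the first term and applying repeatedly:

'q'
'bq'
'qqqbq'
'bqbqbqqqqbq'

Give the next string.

qqqbqqqqbqqqqbqbqbqbqqqqbq

Apply φ to bqbqbqqqqbq symbol by symbol: b→qqq, q→bq, b→qqq, q→bq, b→qqq, q→bq, q→bq, q→bq, q→bq, b→qqq, q→bq; joined: qqq bq qqq bq qqq bq bq bq bq qqq bq.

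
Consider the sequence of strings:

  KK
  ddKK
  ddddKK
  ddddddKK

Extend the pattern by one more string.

The strings grow by a fixed prefix dd each time.
Applying this once more to ddddddKK:

ddddddddKK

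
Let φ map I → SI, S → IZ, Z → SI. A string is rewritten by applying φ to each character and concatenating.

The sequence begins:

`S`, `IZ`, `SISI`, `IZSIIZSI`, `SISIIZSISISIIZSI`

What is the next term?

IZSIIZSISISIIZSIIZSIIZSISISIIZSI

φ(SISIIZSISISIIZSI) expands symbol-by-symbol to IZ SI IZ SI SI SI IZ SI IZ SI IZ SI SI SI IZ SI; joining the 16 pieces gives the next term.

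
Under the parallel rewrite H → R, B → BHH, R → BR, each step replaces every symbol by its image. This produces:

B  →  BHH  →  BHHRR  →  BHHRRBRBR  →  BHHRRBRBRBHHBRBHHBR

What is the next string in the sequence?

Replace each of the 19 characters of BHHRRBRBRBHHBRBHHBR in place — BHH R R BR BR BHH BR BHH BR BHH R R BHH BR BHH R R BHH BR — and concatenate.

BHHRRBRBRBHHBRBHHBRBHHRRBHHBRBHHRRBHHBR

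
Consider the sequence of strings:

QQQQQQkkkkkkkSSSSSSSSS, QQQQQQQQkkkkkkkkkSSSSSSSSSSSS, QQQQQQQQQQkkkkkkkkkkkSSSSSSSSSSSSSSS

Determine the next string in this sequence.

QQQQQQQQQQQQkkkkkkkkkkkkkSSSSSSSSSSSSSSSSSS

Term n consists of 2n Q's, followed by 2n+1 k's, followed by 3n S's, where the shown terms are n = 3, 4, 5.
Setting n = 6 gives 12, 13, 18 characters in each block.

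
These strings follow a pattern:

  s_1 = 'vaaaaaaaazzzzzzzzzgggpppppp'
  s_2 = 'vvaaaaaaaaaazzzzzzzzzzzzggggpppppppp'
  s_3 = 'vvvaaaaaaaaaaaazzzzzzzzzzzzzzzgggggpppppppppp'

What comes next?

Term n consists of n-2 v's, followed by 2n+2 a's, followed by 3n z's, followed by n g's, followed by 2n p's, where the shown terms are n = 3, 4, 5.
Setting n = 6 gives 4, 14, 18, 6, 12 characters in each block.

vvvvaaaaaaaaaaaaaazzzzzzzzzzzzzzzzzzggggggpppppppppppp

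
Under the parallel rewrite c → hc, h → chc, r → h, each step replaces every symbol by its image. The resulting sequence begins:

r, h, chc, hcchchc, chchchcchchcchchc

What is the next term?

hcchchcchchcchchchcchchcchchchcchchcchchc

Replace each of the 17 characters of chchchcchchcchchc in place — hc chc hc chc hc chc hc hc chc hc chc hc hc chc hc chc hc — and concatenate.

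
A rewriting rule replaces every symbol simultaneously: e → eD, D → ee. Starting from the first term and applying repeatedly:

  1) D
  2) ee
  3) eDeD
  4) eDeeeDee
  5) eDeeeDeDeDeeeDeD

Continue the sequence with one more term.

eDeeeDeDeDeeeDeeeDeeeDeDeDeeeDee

Replace each of the 16 characters of eDeeeDeDeDeeeDeD in place — eD ee eD eD eD ee eD ee eD ee eD eD eD ee eD ee — and concatenate.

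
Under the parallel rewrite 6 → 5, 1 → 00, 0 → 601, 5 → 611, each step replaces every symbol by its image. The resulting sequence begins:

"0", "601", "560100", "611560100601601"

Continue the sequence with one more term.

Replace each of the 15 characters of 611560100601601 in place — 5 00 00 611 5 601 00 601 601 5 601 00 5 601 00 — and concatenate.

50000611560100601601560100560100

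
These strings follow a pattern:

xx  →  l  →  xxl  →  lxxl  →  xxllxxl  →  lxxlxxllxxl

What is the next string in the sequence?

This is a Fibonacci-style word recurrence s(k) = s(k−2)·s(k−1): e.g. xx·l = xxl.
Continuing: xxllxxl · lxxlxxllxxl gives term 7.

xxllxxllxxlxxllxxl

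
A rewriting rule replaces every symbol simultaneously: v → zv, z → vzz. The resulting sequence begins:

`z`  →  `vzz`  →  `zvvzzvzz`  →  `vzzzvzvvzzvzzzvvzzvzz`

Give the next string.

Applying the rule to each of the 21 symbols of vzzzvzvvzzvzzzvvzzvzz gives the pieces zv vzz vzz vzz zv vzz zv zv vzz vzz zv vzz vzz vzz zv zv vzz vzz zv vzz vzz, which concatenate to the answer.

zvvzzvzzvzzzvvzzzvzvvzzvzzzvvzzvzzvzzzvzvvzzvzzzvvzzvzz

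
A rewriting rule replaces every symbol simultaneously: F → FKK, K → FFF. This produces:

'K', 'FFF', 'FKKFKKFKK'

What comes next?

Apply φ to FKKFKKFKK symbol by symbol: F→FKK, K→FFF, K→FFF, F→FKK, K→FFF, K→FFF, F→FKK, K→FFF, K→FFF; joined: FKK FFF FFF FKK FFF FFF FKK FFF FFF.

FKKFFFFFFFKKFFFFFFFKKFFFFFF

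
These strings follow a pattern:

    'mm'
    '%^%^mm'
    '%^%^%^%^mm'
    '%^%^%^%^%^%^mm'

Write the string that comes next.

%^%^%^%^%^%^%^%^mm

Every step adds %^%^ at the front: s(k+1) = %^%^·s(k).
So the next term is %^%^·%^%^%^%^%^%^mm.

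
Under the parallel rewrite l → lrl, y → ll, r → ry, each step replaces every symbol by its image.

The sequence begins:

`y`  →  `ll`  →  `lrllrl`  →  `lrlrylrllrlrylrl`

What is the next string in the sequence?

Rewriting the 16 symbols of lrlrylrllrlrylrl one by one yields lrl ry lrl ry ll lrl ry lrl lrl ry lrl ry ll lrl ry lrl; concatenated:

lrlrylrlrylllrlrylrllrlrylrlrylllrlrylrl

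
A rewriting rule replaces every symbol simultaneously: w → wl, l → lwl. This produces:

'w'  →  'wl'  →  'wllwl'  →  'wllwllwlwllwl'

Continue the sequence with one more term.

Rewriting the 13 symbols of wllwllwlwllwl one by one yields wl lwl lwl wl lwl lwl wl lwl wl lwl lwl wl lwl; concatenated:

wllwllwlwllwllwlwllwlwllwllwlwllwl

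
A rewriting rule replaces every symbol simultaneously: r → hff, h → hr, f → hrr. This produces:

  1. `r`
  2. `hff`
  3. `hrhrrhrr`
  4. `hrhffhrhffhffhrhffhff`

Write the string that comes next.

Applying the rule to each of the 21 symbols of hrhffhrhffhffhrhffhff gives the pieces hr hff hr hrr hrr hr hff hr hrr hrr hr hrr hrr hr hff hr hrr hrr hr hrr hrr, which concatenate to the answer.

hrhffhrhrrhrrhrhffhrhrrhrrhrhrrhrrhrhffhrhrrhrrhrhrrhrr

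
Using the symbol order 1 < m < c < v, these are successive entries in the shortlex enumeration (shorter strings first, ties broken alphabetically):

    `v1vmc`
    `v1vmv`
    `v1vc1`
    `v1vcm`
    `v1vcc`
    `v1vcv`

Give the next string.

v1vv1

Treat v1vcv as a base-4 numeral over the given alphabet and add one, carrying through any trailing v's.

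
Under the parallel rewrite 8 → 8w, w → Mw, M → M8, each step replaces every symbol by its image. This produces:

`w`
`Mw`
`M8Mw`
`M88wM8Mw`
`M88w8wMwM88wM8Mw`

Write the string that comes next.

M88w8wMw8wMwM8MwM88w8wMwM88wM8Mw

φ(M88w8wMwM88wM8Mw) expands symbol-by-symbol to M8 8w 8w Mw 8w Mw M8 Mw M8 8w 8w Mw M8 8w M8 Mw; joining the 16 pieces gives the next term.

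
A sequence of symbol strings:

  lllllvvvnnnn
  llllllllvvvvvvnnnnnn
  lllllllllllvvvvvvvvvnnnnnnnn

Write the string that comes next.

The n-th term is 3n+2 l's then 3n v's then 2n+2 n's (n = 1, 2, …).
Setting n = 4 gives 14, 12, 10 characters in each block.

llllllllllllllvvvvvvvvvvvvnnnnnnnnnn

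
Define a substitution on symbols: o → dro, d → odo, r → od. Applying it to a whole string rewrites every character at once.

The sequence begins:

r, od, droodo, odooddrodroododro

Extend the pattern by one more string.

Applying the rule to each of the 17 symbols of odooddrodroododro gives the pieces dro odo dro dro odo odo od dro odo od dro dro odo dro odo od dro, which concatenate to the answer.

droododrodroodoodooddroodooddrodroododroodooddro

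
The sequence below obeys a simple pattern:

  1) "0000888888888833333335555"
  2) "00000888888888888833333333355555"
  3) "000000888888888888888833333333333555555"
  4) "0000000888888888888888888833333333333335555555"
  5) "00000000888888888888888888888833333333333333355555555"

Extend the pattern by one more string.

Reading off run lengths: 0 runs 4, 5, 6, 7, 8; 8 runs 10, 13, 16, 19, 22; 3 runs 7, 9, 11, 13, 15; 5 runs 4, 5, 6, 7, 8 — each is linear in n, where the shown terms are n = 3, 4, 5, 6, 7.
For the next term, n = 8, so the run lengths are 9, 25, 17, 9.

000000000888888888888888888888888833333333333333333555555555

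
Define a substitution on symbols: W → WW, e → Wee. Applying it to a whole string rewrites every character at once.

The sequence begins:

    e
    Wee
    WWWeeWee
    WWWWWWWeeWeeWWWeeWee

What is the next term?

WWWWWWWWWWWWWWWeeWeeWWWeeWeeWWWWWWWeeWeeWWWeeWee

φ(WWWWWWWeeWeeWWWeeWee) expands symbol-by-symbol to WW WW WW WW WW WW WW Wee Wee WW Wee Wee WW WW WW Wee Wee WW Wee Wee; joining the 20 pieces gives the next term.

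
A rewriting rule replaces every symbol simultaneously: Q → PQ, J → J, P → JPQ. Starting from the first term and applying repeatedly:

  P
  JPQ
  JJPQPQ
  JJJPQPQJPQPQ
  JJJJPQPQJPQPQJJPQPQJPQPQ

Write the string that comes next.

Replace each of the 24 characters of JJJJPQPQJPQPQJJPQPQJPQPQ in place — J J J J JPQ PQ JPQ PQ J JPQ PQ JPQ PQ J J JPQ PQ JPQ PQ J JPQ PQ JPQ PQ — and concatenate.

JJJJJPQPQJPQPQJJPQPQJPQPQJJJPQPQJPQPQJJPQPQJPQPQ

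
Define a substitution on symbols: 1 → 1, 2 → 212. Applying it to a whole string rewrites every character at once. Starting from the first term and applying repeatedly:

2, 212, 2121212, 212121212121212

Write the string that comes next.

Rewriting the 15 symbols of 212121212121212 one by one yields 212 1 212 1 212 1 212 1 212 1 212 1 212 1 212; concatenated:

2121212121212121212121212121212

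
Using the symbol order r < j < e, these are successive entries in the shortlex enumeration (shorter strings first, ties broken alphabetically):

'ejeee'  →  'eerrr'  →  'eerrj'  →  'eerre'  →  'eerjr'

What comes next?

The successor of eerjr increments the rightmost position that isn't already e and resets every position after it to r.

eerjj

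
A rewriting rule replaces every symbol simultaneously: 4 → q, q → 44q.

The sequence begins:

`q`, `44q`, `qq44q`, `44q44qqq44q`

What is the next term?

Apply φ to 44q44qqq44q symbol by symbol: 4→q, 4→q, q→44q, 4→q, 4→q, q→44q, q→44q, q→44q, 4→q, 4→q, q→44q; joined: q q 44q q q 44q 44q 44q q q 44q.

qq44qqq44q44q44qqq44q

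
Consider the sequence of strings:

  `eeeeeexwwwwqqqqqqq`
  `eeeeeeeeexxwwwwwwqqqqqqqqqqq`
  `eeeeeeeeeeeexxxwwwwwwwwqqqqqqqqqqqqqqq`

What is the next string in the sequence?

Each string has the form e^{3n} x^{n-1} w^{2n} q^{4n-1}, where the shown terms are n = 2, 3, 4.
At n = 5 the blocks have lengths 15, 4, 10, 19.

eeeeeeeeeeeeeeexxxxwwwwwwwwwwqqqqqqqqqqqqqqqqqqq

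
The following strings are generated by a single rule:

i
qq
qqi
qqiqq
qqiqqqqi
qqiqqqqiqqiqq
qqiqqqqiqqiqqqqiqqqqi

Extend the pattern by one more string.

From term 3 onward, concatenate the last term with the second-to-last: qq·i = qqi, qqi·qq = qqiqq, …
So term 8 is qqiqqqqiqqiqqqqiqqqqi·qqiqqqqiqqiqq.

qqiqqqqiqqiqqqqiqqqqiqqiqqqqiqqiqq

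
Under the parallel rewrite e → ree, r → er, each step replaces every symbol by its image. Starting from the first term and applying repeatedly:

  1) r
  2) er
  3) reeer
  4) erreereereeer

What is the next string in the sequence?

Rewriting the 13 symbols of erreereereeer one by one yields ree er er ree ree er ree ree er ree ree ree er; concatenated:

reeererreereeerreereeerreereereeer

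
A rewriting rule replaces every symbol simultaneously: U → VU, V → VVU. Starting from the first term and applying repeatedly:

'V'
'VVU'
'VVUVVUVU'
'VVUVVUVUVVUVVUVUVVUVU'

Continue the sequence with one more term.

VVUVVUVUVVUVVUVUVVUVUVVUVVUVUVVUVVUVUVVUVUVVUVVUVUVVUVU

φ(VVUVVUVUVVUVVUVUVVUVU) expands symbol-by-symbol to VVU VVU VU VVU VVU VU VVU VU VVU VVU VU VVU VVU VU VVU VU VVU VVU VU VVU VU; joining the 21 pieces gives the next term.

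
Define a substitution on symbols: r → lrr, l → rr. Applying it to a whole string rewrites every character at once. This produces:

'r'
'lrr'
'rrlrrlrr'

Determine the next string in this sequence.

Apply φ to rrlrrlrr symbol by symbol: r→lrr, r→lrr, l→rr, r→lrr, r→lrr, l→rr, r→lrr, r→lrr; joined: lrr lrr rr lrr lrr rr lrr lrr.

lrrlrrrrlrrlrrrrlrrlrr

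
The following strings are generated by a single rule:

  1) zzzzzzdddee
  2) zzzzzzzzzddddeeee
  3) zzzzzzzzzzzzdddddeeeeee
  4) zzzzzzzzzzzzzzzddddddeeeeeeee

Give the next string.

zzzzzzzzzzzzzzzzzzdddddddeeeeeeeeee

Reading off run lengths: z runs 6, 9, 12, 15; d runs 3, 4, 5, 6; e runs 2, 4, 6, 8 — each is linear in n (n = 1, 2, …).
Setting n = 5 gives 18, 7, 10 characters in each block.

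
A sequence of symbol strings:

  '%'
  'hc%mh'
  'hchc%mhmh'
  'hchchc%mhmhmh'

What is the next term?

Each term wraps the previous one in hc on the left and mh on the right.
Applying this once more to hchchc%mhmhmh:

hchchchc%mhmhmhmh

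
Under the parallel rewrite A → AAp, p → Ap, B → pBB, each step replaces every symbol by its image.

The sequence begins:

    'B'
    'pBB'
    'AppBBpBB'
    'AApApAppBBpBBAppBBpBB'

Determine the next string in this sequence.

Applying the rule to each of the 21 symbols of AApApAppBBpBBAppBBpBB gives the pieces AAp AAp Ap AAp Ap AAp Ap Ap pBB pBB Ap pBB pBB AAp Ap Ap pBB pBB Ap pBB pBB, which concatenate to the answer.

AApAApApAApApAApApAppBBpBBAppBBpBBAApApAppBBpBBAppBBpBB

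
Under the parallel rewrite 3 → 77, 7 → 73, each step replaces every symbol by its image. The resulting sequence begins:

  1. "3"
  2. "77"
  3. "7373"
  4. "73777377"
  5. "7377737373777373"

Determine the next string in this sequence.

Replace each of the 16 characters of 7377737373777373 in place — 73 77 73 73 73 77 73 77 73 77 73 73 73 77 73 77 — and concatenate.

73777373737773777377737373777377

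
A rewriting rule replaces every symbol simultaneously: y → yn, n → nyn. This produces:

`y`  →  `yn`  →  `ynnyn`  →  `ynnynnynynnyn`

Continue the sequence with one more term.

Rewriting the 13 symbols of ynnynnynynnyn one by one yields yn nyn nyn yn nyn nyn yn nyn yn nyn nyn yn nyn; concatenated:

ynnynnynynnynnynynnynynnynnynynnyn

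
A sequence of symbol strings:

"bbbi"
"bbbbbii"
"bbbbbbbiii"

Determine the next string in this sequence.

Reading off run lengths: b runs 3, 5, 7; i runs 1, 2, 3 — each is linear in n, where the shown terms are n = 2, 3, 4.
For the next term, n = 5, so the run lengths are 9, 4.

bbbbbbbbbiiii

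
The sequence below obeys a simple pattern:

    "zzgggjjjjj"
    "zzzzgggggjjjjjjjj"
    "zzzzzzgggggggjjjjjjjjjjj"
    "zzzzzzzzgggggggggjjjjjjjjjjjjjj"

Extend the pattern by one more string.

Term n consists of 2n-2 z's, followed by 2n-1 g's, followed by 3n-1 j's, where the shown terms are n = 2, 3, 4, 5.
Setting n = 6 gives 10, 11, 17 characters in each block.

zzzzzzzzzzgggggggggggjjjjjjjjjjjjjjjjj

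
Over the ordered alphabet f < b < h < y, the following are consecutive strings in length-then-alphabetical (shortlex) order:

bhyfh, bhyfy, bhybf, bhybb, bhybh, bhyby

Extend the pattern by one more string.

bhyhf

The successor of bhyby increments the rightmost position that isn't already y and resets every position after it to f.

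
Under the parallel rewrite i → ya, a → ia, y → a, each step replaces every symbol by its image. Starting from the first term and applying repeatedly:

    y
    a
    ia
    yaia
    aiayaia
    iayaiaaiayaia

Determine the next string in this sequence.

Rewriting the 13 symbols of iayaiaaiayaia one by one yields ya ia a ia ya ia ia ya ia a ia ya ia; concatenated:

yaiaaiayaiaiayaiaaiayaia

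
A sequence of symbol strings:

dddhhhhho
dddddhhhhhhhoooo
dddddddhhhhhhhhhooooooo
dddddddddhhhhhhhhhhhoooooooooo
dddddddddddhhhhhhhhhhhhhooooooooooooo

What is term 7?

Reading off run lengths: d runs 3, 5, 7, 9, 11; h runs 5, 7, 9, 11, 13; o runs 1, 4, 7, 10, 13 — each is linear in n (n = 1, 2, …).
Setting n = 7 gives 15, 17, 19 characters in each block.

dddddddddddddddhhhhhhhhhhhhhhhhhooooooooooooooooooo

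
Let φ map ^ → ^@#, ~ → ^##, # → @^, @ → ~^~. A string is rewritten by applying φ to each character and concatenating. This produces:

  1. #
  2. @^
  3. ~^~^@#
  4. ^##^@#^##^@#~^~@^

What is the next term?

^@#@^@^^@#~^~@^^@#@^@^^@#~^~@^^##^@#^##~^~^@#

Replace each of the 17 characters of ^##^@#^##^@#~^~@^ in place — ^@# @^ @^ ^@# ~^~ @^ ^@# @^ @^ ^@# ~^~ @^ ^## ^@# ^## ~^~ ^@# — and concatenate.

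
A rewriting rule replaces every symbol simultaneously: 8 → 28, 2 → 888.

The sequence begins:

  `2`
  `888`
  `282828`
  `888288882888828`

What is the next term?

282828888282828288882828282888828

Applying the rule to each of the 15 symbols of 888288882888828 gives the pieces 28 28 28 888 28 28 28 28 888 28 28 28 28 888 28, which concatenate to the answer.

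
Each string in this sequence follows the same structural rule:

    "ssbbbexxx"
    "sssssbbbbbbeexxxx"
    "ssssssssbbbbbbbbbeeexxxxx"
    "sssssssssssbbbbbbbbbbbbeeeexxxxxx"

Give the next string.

ssssssssssssssbbbbbbbbbbbbbbbeeeeexxxxxxx

The n-th term is 3n-1 s's then 3n b's then n e's then n+2 x's (n = 1, 2, …).
At n = 5 the blocks have lengths 14, 15, 5, 7.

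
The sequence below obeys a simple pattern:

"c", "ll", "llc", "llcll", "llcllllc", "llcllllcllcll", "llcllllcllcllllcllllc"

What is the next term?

Each term (from the third on) is the previous term followed by the one before it: term 3 = ll·c = llc.
So term 8 is llcllllcllcllllcllllc·llcllllcllcll.

llcllllcllcllllcllllcllcllllcllcll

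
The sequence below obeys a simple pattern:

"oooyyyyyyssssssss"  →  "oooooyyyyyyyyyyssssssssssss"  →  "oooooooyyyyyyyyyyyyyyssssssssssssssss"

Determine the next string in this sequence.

oooooooooyyyyyyyyyyyyyyyyyyssssssssssssssssssss

Reading off run lengths: o runs 3, 5, 7; y runs 6, 10, 14; s runs 8, 12, 16 — each is linear in n, where the shown terms are n = 2, 3, 4.
Setting n = 5 gives 9, 18, 20 characters in each block.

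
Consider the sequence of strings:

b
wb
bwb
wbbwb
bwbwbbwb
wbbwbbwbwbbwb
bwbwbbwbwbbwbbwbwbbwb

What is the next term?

wbbwbbwbwbbwbbwbwbbwbwbbwbbwbwbbwb

Each term (from the third on) is the two preceding terms concatenated in order: term 3 = b·wb = bwb.
So term 8 is wbbwbbwbwbbwb·bwbwbbwbwbbwbbwbwbbwb.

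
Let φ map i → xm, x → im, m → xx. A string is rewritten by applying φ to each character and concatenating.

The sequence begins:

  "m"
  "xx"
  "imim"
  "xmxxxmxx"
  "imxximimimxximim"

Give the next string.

Applying the rule to each of the 16 symbols of imxximimimxximim gives the pieces xm xx im im xm xx xm xx xm xx im im xm xx xm xx, which concatenate to the answer.

xmxximimxmxxxmxxxmxximimxmxxxmxx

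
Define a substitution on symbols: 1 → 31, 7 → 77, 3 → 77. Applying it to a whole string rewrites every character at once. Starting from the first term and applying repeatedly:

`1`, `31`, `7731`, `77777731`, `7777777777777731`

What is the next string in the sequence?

Replace each of the 16 characters of 7777777777777731 in place — 77 77 77 77 77 77 77 77 77 77 77 77 77 77 77 31 — and concatenate.

77777777777777777777777777777731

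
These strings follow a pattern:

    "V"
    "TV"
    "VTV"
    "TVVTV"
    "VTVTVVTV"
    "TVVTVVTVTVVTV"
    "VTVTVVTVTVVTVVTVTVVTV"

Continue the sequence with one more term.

From term 3 onward, concatenate the second-to-last term with the last: V·TV = VTV, TV·VTV = TVVTV, …
The next term joins TVVTVVTVTVVTV and VTVTVVTVTVVTVVTVTVVTV.

TVVTVVTVTVVTVVTVTVVTVTVVTVVTVTVVTV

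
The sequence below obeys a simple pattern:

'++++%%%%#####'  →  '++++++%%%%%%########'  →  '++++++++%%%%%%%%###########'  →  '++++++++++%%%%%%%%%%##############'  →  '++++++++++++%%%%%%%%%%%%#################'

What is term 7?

++++++++++++++++%%%%%%%%%%%%%%%%#######################

Term n consists of 2n +'s, followed by 2n %'s, followed by 3n-1 #'s, where the shown terms are n = 2, 3, 4, 5, 6.
Setting n = 8 gives 16, 16, 23 characters in each block.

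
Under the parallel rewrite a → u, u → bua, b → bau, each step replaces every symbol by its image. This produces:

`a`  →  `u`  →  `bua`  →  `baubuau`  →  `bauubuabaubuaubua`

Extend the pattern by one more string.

φ(bauubuabaubuaubua) expands symbol-by-symbol to bau u bua bua bau bua u bau u bua bau bua u bua bau bua u; joining the 17 pieces gives the next term.

bauubuabuabaubuaubauubuabaubuaubuabaubuau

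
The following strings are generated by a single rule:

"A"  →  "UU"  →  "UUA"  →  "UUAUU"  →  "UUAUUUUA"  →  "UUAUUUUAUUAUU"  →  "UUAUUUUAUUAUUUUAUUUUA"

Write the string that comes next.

This is a Fibonacci-style word recurrence s(k) = s(k−1)·s(k−2): e.g. UU·A = UUA.
The next term joins UUAUUUUAUUAUUUUAUUUUA and UUAUUUUAUUAUU.

UUAUUUUAUUAUUUUAUUUUAUUAUUUUAUUAUU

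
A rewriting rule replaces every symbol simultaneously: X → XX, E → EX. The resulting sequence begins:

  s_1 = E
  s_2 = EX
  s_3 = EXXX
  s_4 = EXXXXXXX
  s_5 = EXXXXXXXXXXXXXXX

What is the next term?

EXXXXXXXXXXXXXXXXXXXXXXXXXXXXXXX

φ(EXXXXXXXXXXXXXXX) expands symbol-by-symbol to EX XX XX XX XX XX XX XX XX XX XX XX XX XX XX XX; joining the 16 pieces gives the next term.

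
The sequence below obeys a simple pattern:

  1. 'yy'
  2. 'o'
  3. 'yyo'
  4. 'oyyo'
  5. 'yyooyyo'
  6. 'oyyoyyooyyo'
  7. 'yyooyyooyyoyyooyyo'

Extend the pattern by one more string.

oyyoyyooyyoyyooyyooyyoyyooyyo

From term 3 onward, concatenate the second-to-last term with the last: yy·o = yyo, o·yyo = oyyo, …
The next term joins oyyoyyooyyo and yyooyyooyyoyyooyyo.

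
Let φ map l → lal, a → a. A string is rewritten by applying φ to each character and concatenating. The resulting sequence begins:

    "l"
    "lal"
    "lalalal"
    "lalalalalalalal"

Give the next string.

lalalalalalalalalalalalalalalal

φ(lalalalalalalal) expands symbol-by-symbol to lal a lal a lal a lal a lal a lal a lal a lal; joining the 15 pieces gives the next term.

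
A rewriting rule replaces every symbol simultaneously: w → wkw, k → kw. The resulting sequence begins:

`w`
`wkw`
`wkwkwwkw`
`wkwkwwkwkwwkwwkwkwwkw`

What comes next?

wkwkwwkwkwwkwwkwkwwkwkwwkwwkwkwwkwwkwkwwkwkwwkwwkwkwwkw

φ(wkwkwwkwkwwkwwkwkwwkw) expands symbol-by-symbol to wkw kw wkw kw wkw wkw kw wkw kw wkw wkw kw wkw wkw kw wkw kw wkw wkw kw wkw; joining the 21 pieces gives the next term.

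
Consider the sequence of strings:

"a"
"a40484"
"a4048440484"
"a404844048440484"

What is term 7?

a404844048440484404844048440484

Every step adds 40484 to the end: s(k+1) = s(k)·40484.
From a404844048440484, 3 further steps: a404844048440484 → a40484404844048440484 → a4048440484404844048440484 → (answer).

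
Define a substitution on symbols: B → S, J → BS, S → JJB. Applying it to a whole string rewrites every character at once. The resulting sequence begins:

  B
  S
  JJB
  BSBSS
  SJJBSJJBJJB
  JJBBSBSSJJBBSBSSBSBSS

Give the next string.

Rewriting the 21 symbols of JJBBSBSSJJBBSBSSBSBSS one by one yields BS BS S S JJB S JJB JJB BS BS S S JJB S JJB JJB S JJB S JJB JJB; concatenated:

BSBSSSJJBSJJBJJBBSBSSSJJBSJJBJJBSJJBSJJBJJB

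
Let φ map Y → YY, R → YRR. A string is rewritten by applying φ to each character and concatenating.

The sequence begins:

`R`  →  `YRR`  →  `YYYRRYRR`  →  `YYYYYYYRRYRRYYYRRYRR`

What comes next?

φ(YYYYYYYRRYRRYYYRRYRR) expands symbol-by-symbol to YY YY YY YY YY YY YY YRR YRR YY YRR YRR YY YY YY YRR YRR YY YRR YRR; joining the 20 pieces gives the next term.

YYYYYYYYYYYYYYYRRYRRYYYRRYRRYYYYYYYRRYRRYYYRRYRR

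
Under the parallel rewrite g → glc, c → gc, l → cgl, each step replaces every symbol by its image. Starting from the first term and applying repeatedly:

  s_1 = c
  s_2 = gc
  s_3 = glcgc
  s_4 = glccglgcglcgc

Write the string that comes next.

Applying the rule to each of the 13 symbols of glccglgcglcgc gives the pieces glc cgl gc gc glc cgl glc gc glc cgl gc glc gc, which concatenate to the answer.

glccglgcgcglccglglcgcglccglgcglcgc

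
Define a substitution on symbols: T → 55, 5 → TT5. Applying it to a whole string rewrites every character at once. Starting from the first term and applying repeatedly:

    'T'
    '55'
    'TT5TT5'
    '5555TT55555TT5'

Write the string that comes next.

Replace each of the 14 characters of 5555TT55555TT5 in place — TT5 TT5 TT5 TT5 55 55 TT5 TT5 TT5 TT5 TT5 55 55 TT5 — and concatenate.

TT5TT5TT5TT55555TT5TT5TT5TT5TT55555TT5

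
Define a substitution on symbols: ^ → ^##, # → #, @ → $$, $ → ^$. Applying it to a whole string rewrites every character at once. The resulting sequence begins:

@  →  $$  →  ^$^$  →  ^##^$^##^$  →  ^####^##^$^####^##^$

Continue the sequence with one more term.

φ(^####^##^$^####^##^$) expands symbol-by-symbol to ^## # # # # ^## # # ^## ^$ ^## # # # # ^## # # ^## ^$; joining the 20 pieces gives the next term.

^######^####^##^$^######^####^##^$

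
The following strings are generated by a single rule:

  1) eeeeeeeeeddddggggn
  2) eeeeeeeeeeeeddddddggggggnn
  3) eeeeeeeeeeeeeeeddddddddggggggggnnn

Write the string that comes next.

Reading off run lengths: e runs 9, 12, 15; d runs 4, 6, 8; g runs 4, 6, 8; n runs 1, 2, 3 — each is linear in n, where the shown terms are n = 2, 3, 4.
At n = 5 the blocks have lengths 18, 10, 10, 4.

eeeeeeeeeeeeeeeeeeddddddddddggggggggggnnnn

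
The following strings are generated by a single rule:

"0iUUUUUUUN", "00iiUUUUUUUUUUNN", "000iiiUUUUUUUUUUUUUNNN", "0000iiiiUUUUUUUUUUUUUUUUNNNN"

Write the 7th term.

0000000iiiiiiiUUUUUUUUUUUUUUUUUUUUUUUUUNNNNNNN

Each string has the form 0^{n-2} i^{n-2} U^{3n-2} N^{n-2}, where the shown terms are n = 3, 4, 5, 6.
For term 7, n = 9, so the run lengths are 7, 7, 25, 7.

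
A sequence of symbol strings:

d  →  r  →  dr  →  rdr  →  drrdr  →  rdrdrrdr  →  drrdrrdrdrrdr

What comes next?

rdrdrrdrdrrdrrdrdrrdr

Each term (from the third on) is the two preceding terms concatenated in order: term 3 = d·r = dr.
Continuing: rdrdrrdr · drrdrrdrdrrdr gives term 8.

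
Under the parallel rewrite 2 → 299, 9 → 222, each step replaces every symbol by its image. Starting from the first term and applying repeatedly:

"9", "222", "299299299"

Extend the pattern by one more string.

Expanding 299299299: 2→299, 9→222, 9→222, 2→299, 9→222, 9→222, 2→299, 9→222, 9→222. Concatenated: 299 222 222 299 222 222 299 222 222.

299222222299222222299222222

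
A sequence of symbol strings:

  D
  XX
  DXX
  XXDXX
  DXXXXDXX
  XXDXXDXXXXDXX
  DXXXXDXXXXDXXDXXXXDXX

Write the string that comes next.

From term 3 onward, concatenate the second-to-last term with the last: D·XX = DXX, XX·DXX = XXDXX, …
The next term joins XXDXXDXXXXDXX and DXXXXDXXXXDXXDXXXXDXX.

XXDXXDXXXXDXXDXXXXDXXXXDXXDXXXXDXX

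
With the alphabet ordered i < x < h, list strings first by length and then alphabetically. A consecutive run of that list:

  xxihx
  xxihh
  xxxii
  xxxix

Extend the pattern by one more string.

xxxih

The successor of xxxix increments the rightmost position that isn't already h and resets every position after it to i.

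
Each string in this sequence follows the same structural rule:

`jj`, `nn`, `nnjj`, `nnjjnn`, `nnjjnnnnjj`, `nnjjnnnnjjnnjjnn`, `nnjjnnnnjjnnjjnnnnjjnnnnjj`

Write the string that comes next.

From term 3 onward, concatenate the last term with the second-to-last: nn·jj = nnjj, nnjj·nn = nnjjnn, …
So term 8 is nnjjnnnnjjnnjjnnnnjjnnnnjj·nnjjnnnnjjnnjjnn.

nnjjnnnnjjnnjjnnnnjjnnnnjjnnjjnnnnjjnnjjnn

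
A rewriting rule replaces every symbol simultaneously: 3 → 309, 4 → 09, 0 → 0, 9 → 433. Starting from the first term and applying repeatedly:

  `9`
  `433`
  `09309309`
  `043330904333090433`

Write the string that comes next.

00930930930904330093093093090433009309309

φ(043330904333090433) expands symbol-by-symbol to 0 09 309 309 309 0 433 0 09 309 309 309 0 433 0 09 309 309; joining the 18 pieces gives the next term.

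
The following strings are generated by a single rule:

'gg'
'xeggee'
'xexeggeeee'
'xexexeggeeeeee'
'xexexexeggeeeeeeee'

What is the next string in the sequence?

Every step adds xe to the front and ee to the end of the previous string.
So the next term is xe·xexexexeggeeeeeeee·ee.

xexexexexeggeeeeeeeeee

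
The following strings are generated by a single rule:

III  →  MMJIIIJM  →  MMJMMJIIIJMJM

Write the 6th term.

Each term wraps the previous one in MMJ on the left and JM on the right.
From MMJMMJIIIJMJM, 3 further steps: MMJMMJIIIJMJM → MMJMMJMMJIIIJMJMJM → MMJMMJMMJMMJIIIJMJMJMJM → (answer).

MMJMMJMMJMMJMMJIIIJMJMJMJMJM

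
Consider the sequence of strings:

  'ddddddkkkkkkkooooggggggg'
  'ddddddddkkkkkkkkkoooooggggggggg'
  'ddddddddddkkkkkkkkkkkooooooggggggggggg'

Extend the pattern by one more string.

ddddddddddddkkkkkkkkkkkkkoooooooggggggggggggg

Term n consists of 2n d's, followed by 2n+1 k's, followed by n+1 o's, followed by 2n+1 g's, where the shown terms are n = 3, 4, 5.
At n = 6 the blocks have lengths 12, 13, 7, 13.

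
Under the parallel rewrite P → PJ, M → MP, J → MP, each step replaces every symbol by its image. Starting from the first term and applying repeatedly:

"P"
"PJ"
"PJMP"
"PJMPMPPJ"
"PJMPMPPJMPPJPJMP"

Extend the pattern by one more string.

Applying the rule to each of the 16 symbols of PJMPMPPJMPPJPJMP gives the pieces PJ MP MP PJ MP PJ PJ MP MP PJ PJ MP PJ MP MP PJ, which concatenate to the answer.

PJMPMPPJMPPJPJMPMPPJPJMPPJMPMPPJ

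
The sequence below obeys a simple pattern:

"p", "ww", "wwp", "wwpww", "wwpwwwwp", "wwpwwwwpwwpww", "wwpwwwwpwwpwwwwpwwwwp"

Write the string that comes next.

wwpwwwwpwwpwwwwpwwwwpwwpwwwwpwwpww

Each term (from the third on) is the previous term followed by the one before it: term 3 = ww·p = wwp.
Continuing: wwpwwwwpwwpwwwwpwwwwp · wwpwwwwpwwpww gives term 8.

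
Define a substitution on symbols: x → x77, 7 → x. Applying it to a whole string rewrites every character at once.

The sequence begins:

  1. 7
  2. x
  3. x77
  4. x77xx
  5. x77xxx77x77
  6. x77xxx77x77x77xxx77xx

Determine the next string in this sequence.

x77xxx77x77x77xxx77xxx77xxx77x77x77xxx77x77

Applying the rule to each of the 21 symbols of x77xxx77x77x77xxx77xx gives the pieces x77 x x x77 x77 x77 x x x77 x x x77 x x x77 x77 x77 x x x77 x77, which concatenate to the answer.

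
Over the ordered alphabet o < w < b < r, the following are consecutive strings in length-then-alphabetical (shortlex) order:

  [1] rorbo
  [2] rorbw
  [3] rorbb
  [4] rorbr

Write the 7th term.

rorrb

Advancing 3 positions from rorbr through rorbr → rorro → rorrw reaches term 7.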